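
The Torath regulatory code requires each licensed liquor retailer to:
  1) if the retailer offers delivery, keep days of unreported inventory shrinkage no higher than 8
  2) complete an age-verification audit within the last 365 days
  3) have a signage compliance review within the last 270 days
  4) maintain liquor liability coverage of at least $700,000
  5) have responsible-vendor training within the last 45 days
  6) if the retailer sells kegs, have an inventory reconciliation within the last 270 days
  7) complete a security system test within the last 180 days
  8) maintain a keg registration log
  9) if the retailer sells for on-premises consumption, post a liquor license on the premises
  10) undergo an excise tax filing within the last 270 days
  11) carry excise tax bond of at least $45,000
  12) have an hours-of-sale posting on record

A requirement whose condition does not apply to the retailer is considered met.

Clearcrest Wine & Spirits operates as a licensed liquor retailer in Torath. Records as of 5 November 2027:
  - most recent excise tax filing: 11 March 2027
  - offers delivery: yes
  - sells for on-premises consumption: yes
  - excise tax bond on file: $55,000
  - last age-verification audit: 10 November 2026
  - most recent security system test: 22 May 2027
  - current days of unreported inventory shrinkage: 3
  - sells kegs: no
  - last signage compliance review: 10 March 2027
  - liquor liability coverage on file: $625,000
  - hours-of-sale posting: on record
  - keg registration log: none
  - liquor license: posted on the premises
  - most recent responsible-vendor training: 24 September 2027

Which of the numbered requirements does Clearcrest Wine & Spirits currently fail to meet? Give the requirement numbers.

1. condition 'offers delivery' holds; days of unreported inventory shrinkage 3 ≤ 8 → met
2. age-verification audit 360 days ago vs limit 365 → met
3. signage compliance review 240 days ago vs limit 270 → met
4. liquor liability coverage $625,000 < $700,000 → not met
5. responsible-vendor training 42 days ago vs limit 45 → met
6. condition 'sells kegs' does not hold → requirement n/a → met
7. security system test 167 days ago vs limit 180 → met
8. keg registration log absent → not met
9. condition 'sells for on-premises consumption' holds; liquor license present → met
10. excise tax filing 239 days ago vs limit 270 → met
11. excise tax bond $55,000 ≥ $45,000 → met
12. hours-of-sale posting present → met
Not met: 4, 8

4, 8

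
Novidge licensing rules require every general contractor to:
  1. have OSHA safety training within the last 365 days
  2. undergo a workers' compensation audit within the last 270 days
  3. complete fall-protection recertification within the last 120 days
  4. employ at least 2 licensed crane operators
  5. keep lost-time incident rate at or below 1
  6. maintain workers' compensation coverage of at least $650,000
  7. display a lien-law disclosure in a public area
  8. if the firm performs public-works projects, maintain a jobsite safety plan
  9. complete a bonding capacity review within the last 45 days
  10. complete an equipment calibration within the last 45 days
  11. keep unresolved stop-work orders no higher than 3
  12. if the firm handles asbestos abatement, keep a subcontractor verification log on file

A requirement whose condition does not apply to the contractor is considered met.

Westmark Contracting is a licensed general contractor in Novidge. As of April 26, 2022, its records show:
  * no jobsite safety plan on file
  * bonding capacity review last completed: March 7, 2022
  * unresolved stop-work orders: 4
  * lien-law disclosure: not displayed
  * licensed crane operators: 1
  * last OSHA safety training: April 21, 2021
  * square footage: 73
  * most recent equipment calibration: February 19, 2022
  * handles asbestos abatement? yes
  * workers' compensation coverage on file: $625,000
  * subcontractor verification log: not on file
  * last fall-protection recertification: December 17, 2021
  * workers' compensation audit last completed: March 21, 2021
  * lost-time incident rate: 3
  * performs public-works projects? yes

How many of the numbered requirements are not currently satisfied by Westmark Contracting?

1. OSHA safety training 370 days ago vs limit 365 → not met
2. workers' compensation audit 401 days ago vs limit 270 → not met
3. fall-protection recertification 130 days ago vs limit 120 → not met
4. licensed crane operators 1 < 2 → not met
5. lost-time incident rate 3 > 1 → not met
6. workers' compensation coverage $625,000 < $650,000 → not met
7. lien-law disclosure absent → not met
8. condition 'performs public-works projects' holds; jobsite safety plan absent → not met
9. bonding capacity review 50 days ago vs limit 45 → not met
10. equipment calibration 66 days ago vs limit 45 → not met
11. unresolved stop-work orders 4 > 3 → not met
12. condition 'handles asbestos abatement' holds; subcontractor verification log absent → not met
Not met: 12 of 12

12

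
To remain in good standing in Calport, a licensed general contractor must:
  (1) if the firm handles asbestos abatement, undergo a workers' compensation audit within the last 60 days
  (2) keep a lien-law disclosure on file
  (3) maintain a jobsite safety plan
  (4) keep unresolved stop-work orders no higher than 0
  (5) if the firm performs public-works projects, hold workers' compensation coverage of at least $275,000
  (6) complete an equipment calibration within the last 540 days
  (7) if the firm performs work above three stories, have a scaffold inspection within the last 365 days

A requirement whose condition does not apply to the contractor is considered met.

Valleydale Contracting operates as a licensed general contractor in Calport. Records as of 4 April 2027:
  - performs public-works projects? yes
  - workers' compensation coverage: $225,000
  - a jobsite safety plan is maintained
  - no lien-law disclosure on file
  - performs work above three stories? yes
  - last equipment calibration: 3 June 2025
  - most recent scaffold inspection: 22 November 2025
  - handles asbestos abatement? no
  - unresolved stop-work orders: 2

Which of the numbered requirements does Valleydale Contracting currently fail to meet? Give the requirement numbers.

1. condition 'handles asbestos abatement' does not hold → requirement n/a → met
2. lien-law disclosure absent → not met
3. jobsite safety plan present → met
4. unresolved stop-work orders 2 > 0 → not met
5. condition 'performs public-works projects' holds; workers' compensation coverage $225,000 < $275,000 → not met
6. equipment calibration 670 days ago vs limit 540 → not met
7. condition 'performs work above three stories' holds; scaffold inspection 498 days ago vs limit 365 → not met
Not met: 2, 4, 5, 6, 7

2, 4, 5, 6, 7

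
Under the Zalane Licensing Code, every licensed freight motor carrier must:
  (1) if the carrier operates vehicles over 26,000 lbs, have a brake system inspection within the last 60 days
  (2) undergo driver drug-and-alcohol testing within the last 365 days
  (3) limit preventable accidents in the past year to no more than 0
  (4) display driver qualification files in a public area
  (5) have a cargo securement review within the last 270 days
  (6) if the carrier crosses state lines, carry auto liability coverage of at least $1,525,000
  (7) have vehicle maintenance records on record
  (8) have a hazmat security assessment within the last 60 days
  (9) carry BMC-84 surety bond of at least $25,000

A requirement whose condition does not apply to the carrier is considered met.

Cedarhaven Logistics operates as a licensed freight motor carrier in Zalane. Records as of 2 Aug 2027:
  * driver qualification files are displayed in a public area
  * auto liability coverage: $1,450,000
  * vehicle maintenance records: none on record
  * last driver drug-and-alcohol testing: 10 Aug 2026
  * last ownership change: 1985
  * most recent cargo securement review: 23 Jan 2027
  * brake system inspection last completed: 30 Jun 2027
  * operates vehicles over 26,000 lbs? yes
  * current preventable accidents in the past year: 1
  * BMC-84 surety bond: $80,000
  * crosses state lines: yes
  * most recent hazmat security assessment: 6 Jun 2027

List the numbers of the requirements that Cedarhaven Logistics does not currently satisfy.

1. condition 'operates vehicles over 26,000 lbs' holds; brake system inspection 33 days ago vs limit 60 → met
2. driver drug-and-alcohol testing 357 days ago vs limit 365 → met
3. preventable accidents in the past year 1 > 0 → not met
4. driver qualification files present → met
5. cargo securement review 191 days ago vs limit 270 → met
6. condition 'crosses state lines' holds; auto liability coverage $1,450,000 < $1,525,000 → not met
7. vehicle maintenance records absent → not met
8. hazmat security assessment 57 days ago vs limit 60 → met
9. BMC-84 surety bond $80,000 ≥ $25,000 → met
Not met: 3, 6, 7

3, 6, 7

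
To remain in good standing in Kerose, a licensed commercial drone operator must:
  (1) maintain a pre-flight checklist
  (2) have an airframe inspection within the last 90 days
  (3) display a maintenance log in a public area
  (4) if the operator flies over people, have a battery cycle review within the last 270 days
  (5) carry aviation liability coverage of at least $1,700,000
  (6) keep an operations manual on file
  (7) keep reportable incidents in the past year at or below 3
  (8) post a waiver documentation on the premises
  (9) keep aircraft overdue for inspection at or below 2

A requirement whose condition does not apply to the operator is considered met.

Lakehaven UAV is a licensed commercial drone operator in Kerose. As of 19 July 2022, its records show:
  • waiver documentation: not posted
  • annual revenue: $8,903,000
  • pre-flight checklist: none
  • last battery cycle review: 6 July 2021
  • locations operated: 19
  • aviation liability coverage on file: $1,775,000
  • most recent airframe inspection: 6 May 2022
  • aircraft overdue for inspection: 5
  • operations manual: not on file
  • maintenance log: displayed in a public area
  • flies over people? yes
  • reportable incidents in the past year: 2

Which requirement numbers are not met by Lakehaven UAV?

1. pre-flight checklist absent → not met
2. airframe inspection 74 days ago vs limit 90 → met
3. maintenance log present → met
4. condition 'flies over people' holds; battery cycle review 378 days ago vs limit 270 → not met
5. aviation liability coverage $1,775,000 ≥ $1,700,000 → met
6. operations manual absent → not met
7. reportable incidents in the past year 2 ≤ 3 → met
8. waiver documentation absent → not met
9. aircraft overdue for inspection 5 > 2 → not met
Not met: 1, 4, 6, 8, 9

1, 4, 6, 8, 9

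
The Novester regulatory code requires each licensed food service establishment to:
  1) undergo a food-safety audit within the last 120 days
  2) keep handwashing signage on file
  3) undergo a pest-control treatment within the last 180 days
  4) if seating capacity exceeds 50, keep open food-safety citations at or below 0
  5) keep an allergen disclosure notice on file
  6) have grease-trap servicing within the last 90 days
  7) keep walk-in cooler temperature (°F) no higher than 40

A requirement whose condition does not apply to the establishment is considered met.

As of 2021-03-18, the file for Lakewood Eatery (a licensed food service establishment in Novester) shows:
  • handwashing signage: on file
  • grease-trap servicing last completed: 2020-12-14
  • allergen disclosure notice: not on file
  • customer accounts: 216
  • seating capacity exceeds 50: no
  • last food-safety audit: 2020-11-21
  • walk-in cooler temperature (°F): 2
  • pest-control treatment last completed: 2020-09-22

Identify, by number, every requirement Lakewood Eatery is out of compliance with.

5, 6

1. food-safety audit 117 days ago vs limit 120 → met
2. handwashing signage present → met
3. pest-control treatment 177 days ago vs limit 180 → met
4. condition 'seating capacity exceeds 50' does not hold → requirement n/a → met
5. allergen disclosure notice absent → not met
6. grease-trap servicing 94 days ago vs limit 90 → not met
7. walk-in cooler temperature (°F) 2 ≤ 40 → met
Not met: 5, 6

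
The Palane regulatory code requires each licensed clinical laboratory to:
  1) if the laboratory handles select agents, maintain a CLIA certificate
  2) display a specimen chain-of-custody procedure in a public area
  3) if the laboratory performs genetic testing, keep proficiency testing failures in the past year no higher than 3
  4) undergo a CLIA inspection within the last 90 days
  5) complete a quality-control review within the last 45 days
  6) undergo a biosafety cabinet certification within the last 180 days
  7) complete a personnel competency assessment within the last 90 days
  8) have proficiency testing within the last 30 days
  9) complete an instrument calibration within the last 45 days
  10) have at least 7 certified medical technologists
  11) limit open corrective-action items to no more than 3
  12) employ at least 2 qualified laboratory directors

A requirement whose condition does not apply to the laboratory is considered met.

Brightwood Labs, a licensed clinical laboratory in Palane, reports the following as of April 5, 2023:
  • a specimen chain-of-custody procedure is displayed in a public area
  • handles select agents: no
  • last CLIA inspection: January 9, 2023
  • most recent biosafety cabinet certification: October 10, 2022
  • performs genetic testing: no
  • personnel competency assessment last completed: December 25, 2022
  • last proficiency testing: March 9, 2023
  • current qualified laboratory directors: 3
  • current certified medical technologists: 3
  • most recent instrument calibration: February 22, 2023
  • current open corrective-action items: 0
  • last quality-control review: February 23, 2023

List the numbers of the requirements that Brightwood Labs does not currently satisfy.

1. condition 'handles select agents' does not hold → requirement n/a → met
2. specimen chain-of-custody procedure present → met
3. condition 'performs genetic testing' does not hold → requirement n/a → met
4. CLIA inspection 86 days ago vs limit 90 → met
5. quality-control review 41 days ago vs limit 45 → met
6. biosafety cabinet certification 177 days ago vs limit 180 → met
7. personnel competency assessment 101 days ago vs limit 90 → not met
8. proficiency testing 27 days ago vs limit 30 → met
9. instrument calibration 42 days ago vs limit 45 → met
10. certified medical technologists 3 < 7 → not met
11. open corrective-action items 0 ≤ 3 → met
12. qualified laboratory directors 3 ≥ 2 → met
Not met: 7, 10

7, 10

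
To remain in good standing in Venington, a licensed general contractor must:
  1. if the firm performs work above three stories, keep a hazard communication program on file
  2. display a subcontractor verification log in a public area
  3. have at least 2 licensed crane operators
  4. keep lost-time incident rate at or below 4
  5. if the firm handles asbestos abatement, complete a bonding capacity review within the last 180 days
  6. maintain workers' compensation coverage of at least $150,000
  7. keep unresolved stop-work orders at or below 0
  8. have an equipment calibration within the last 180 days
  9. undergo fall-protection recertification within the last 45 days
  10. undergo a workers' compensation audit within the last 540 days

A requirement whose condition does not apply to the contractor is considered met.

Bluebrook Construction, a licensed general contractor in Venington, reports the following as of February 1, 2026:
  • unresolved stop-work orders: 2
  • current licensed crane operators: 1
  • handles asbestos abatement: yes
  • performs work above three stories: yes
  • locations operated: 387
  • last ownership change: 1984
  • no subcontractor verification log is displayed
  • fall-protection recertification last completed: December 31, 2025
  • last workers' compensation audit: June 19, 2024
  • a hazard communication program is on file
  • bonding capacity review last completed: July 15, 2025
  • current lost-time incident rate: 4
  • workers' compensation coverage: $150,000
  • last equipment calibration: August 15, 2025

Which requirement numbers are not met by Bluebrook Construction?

2, 3, 5, 7, 10

1. condition 'performs work above three stories' holds; hazard communication program present → met
2. subcontractor verification log absent → not met
3. licensed crane operators 1 < 2 → not met
4. lost-time incident rate 4 ≤ 4 → met
5. condition 'handles asbestos abatement' holds; bonding capacity review 201 days ago vs limit 180 → not met
6. workers' compensation coverage $150,000 ≥ $150,000 → met
7. unresolved stop-work orders 2 > 0 → not met
8. equipment calibration 170 days ago vs limit 180 → met
9. fall-protection recertification 32 days ago vs limit 45 → met
10. workers' compensation audit 592 days ago vs limit 540 → not met
Not met: 2, 3, 5, 7, 10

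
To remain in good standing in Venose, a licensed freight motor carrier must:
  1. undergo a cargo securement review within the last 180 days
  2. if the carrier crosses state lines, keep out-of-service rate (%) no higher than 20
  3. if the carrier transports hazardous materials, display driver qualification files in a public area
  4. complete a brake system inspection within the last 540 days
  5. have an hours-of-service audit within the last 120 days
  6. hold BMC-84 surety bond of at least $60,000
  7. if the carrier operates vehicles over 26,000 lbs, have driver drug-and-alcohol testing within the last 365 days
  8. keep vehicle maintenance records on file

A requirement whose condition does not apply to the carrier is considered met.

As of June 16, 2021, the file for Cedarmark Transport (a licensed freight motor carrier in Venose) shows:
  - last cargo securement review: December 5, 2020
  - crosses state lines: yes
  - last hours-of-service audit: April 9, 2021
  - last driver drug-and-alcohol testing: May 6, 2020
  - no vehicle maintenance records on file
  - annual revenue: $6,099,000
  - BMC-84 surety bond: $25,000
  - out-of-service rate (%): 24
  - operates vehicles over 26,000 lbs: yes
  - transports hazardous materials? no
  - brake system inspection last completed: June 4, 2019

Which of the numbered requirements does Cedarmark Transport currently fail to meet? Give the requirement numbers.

1, 2, 4, 6, 7, 8

1. cargo securement review 193 days ago vs limit 180 → not met
2. condition 'crosses state lines' holds; out-of-service rate (%) 24 > 20 → not met
3. condition 'transports hazardous materials' does not hold → requirement n/a → met
4. brake system inspection 743 days ago vs limit 540 → not met
5. hours-of-service audit 68 days ago vs limit 120 → met
6. BMC-84 surety bond $25,000 < $60,000 → not met
7. condition 'operates vehicles over 26,000 lbs' holds; driver drug-and-alcohol testing 406 days ago vs limit 365 → not met
8. vehicle maintenance records absent → not met
Not met: 1, 2, 4, 6, 7, 8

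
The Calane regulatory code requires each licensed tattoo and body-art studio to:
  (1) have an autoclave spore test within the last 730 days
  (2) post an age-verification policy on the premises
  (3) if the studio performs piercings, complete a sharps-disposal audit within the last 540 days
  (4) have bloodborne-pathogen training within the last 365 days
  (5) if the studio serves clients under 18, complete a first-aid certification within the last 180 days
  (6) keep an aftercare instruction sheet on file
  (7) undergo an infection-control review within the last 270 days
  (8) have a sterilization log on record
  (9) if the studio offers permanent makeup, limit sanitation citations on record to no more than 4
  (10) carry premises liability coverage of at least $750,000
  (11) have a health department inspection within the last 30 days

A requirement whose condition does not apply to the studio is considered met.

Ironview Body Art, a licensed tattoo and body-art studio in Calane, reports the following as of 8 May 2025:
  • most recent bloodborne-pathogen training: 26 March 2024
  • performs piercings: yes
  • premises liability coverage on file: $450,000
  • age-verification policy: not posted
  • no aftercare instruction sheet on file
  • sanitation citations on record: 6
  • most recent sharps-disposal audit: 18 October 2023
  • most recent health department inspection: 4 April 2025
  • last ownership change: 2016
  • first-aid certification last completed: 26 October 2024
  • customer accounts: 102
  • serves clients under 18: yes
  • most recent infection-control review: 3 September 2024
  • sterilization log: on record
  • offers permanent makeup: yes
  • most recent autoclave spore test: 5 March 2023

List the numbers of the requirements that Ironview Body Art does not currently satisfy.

1. autoclave spore test 795 days ago vs limit 730 → not met
2. age-verification policy absent → not met
3. condition 'performs piercings' holds; sharps-disposal audit 568 days ago vs limit 540 → not met
4. bloodborne-pathogen training 408 days ago vs limit 365 → not met
5. condition 'serves clients under 18' holds; first-aid certification 194 days ago vs limit 180 → not met
6. aftercare instruction sheet absent → not met
7. infection-control review 247 days ago vs limit 270 → met
8. sterilization log present → met
9. condition 'offers permanent makeup' holds; sanitation citations on record 6 > 4 → not met
10. premises liability coverage $450,000 < $750,000 → not met
11. health department inspection 34 days ago vs limit 30 → not met
Not met: 1, 2, 3, 4, 5, 6, 9, 10, 11

1, 2, 3, 4, 5, 6, 9, 10, 11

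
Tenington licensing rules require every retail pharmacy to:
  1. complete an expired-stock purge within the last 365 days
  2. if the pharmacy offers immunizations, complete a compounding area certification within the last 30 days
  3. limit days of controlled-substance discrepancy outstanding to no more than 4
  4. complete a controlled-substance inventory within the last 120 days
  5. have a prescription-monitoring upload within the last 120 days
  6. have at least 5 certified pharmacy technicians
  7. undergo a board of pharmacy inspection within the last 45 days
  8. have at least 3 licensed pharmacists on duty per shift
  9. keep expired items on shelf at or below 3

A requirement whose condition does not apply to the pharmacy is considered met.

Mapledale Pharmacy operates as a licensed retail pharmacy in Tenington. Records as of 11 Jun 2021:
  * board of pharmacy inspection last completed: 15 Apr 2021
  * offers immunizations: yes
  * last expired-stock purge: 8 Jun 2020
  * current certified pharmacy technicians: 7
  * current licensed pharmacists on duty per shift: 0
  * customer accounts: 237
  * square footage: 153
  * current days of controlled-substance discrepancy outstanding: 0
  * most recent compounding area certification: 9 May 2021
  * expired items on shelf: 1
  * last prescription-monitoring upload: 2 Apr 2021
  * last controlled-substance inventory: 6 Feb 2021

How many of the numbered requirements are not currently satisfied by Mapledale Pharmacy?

1. expired-stock purge 368 days ago vs limit 365 → not met
2. condition 'offers immunizations' holds; compounding area certification 33 days ago vs limit 30 → not met
3. days of controlled-substance discrepancy outstanding 0 ≤ 4 → met
4. controlled-substance inventory 125 days ago vs limit 120 → not met
5. prescription-monitoring upload 70 days ago vs limit 120 → met
6. certified pharmacy technicians 7 ≥ 5 → met
7. board of pharmacy inspection 57 days ago vs limit 45 → not met
8. licensed pharmacists on duty per shift 0 < 3 → not met
9. expired items on shelf 1 ≤ 3 → met
Not met: 5 of 9

5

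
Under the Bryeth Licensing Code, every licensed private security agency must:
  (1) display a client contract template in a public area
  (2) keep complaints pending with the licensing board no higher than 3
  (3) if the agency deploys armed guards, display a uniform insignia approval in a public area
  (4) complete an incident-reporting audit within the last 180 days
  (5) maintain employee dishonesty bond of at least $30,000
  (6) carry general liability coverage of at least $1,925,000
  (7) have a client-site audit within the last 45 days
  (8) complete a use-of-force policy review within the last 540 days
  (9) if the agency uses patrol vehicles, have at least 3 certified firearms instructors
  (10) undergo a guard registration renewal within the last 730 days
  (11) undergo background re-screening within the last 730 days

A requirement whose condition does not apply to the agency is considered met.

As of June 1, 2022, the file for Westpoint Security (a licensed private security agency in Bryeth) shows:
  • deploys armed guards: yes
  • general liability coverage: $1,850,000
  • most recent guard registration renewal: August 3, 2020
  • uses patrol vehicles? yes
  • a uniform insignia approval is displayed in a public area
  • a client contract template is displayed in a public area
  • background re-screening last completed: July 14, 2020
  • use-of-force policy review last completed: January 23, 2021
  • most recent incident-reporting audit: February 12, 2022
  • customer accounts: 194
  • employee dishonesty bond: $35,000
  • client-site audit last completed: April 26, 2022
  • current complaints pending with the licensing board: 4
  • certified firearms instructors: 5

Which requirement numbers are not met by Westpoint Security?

2, 6

1. client contract template present → met
2. complaints pending with the licensing board 4 > 3 → not met
3. condition 'deploys armed guards' holds; uniform insignia approval present → met
4. incident-reporting audit 109 days ago vs limit 180 → met
5. employee dishonesty bond $35,000 ≥ $30,000 → met
6. general liability coverage $1,850,000 < $1,925,000 → not met
7. client-site audit 36 days ago vs limit 45 → met
8. use-of-force policy review 494 days ago vs limit 540 → met
9. condition 'uses patrol vehicles' holds; certified firearms instructors 5 ≥ 3 → met
10. guard registration renewal 667 days ago vs limit 730 → met
11. background re-screening 687 days ago vs limit 730 → met
Not met: 2, 6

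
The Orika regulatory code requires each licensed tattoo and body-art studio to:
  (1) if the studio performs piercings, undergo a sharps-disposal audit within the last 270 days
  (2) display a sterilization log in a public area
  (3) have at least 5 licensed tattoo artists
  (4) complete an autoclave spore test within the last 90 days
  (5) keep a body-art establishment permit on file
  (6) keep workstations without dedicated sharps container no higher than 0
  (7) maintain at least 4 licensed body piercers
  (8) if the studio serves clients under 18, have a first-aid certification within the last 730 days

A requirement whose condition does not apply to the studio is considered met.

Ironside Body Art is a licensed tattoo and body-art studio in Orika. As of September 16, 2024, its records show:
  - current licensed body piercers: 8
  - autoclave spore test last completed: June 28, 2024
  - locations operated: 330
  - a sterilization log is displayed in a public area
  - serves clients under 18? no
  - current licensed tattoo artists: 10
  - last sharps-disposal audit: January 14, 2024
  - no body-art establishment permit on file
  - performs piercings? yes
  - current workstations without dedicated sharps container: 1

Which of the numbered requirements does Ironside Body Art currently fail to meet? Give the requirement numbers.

5, 6

1. condition 'performs piercings' holds; sharps-disposal audit 246 days ago vs limit 270 → met
2. sterilization log present → met
3. licensed tattoo artists 10 ≥ 5 → met
4. autoclave spore test 80 days ago vs limit 90 → met
5. body-art establishment permit absent → not met
6. workstations without dedicated sharps container 1 > 0 → not met
7. licensed body piercers 8 ≥ 4 → met
8. condition 'serves clients under 18' does not hold → requirement n/a → met
Not met: 5, 6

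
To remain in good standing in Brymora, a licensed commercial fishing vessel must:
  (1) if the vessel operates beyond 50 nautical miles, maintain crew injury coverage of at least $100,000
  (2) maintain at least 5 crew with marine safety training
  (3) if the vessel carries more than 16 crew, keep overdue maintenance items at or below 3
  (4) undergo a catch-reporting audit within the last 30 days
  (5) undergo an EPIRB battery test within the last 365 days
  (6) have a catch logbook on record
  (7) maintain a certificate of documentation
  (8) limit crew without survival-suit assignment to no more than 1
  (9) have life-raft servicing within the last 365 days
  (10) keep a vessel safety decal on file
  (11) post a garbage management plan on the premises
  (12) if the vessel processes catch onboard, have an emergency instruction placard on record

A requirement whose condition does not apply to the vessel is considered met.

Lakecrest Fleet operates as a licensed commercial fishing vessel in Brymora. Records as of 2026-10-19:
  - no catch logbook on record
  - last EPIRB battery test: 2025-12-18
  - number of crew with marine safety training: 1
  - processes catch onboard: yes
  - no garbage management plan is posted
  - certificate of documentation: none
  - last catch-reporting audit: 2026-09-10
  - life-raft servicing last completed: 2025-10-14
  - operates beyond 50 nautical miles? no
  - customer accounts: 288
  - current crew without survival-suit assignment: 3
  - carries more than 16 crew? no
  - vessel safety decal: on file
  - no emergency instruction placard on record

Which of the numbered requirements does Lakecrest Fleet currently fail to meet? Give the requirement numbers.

2, 4, 6, 7, 8, 9, 11, 12

1. condition 'operates beyond 50 nautical miles' does not hold → requirement n/a → met
2. crew with marine safety training 1 < 5 → not met
3. condition 'carries more than 16 crew' does not hold → requirement n/a → met
4. catch-reporting audit 39 days ago vs limit 30 → not met
5. EPIRB battery test 305 days ago vs limit 365 → met
6. catch logbook absent → not met
7. certificate of documentation absent → not met
8. crew without survival-suit assignment 3 > 1 → not met
9. life-raft servicing 370 days ago vs limit 365 → not met
10. vessel safety decal present → met
11. garbage management plan absent → not met
12. condition 'processes catch onboard' holds; emergency instruction placard absent → not met
Not met: 2, 4, 6, 7, 8, 9, 11, 12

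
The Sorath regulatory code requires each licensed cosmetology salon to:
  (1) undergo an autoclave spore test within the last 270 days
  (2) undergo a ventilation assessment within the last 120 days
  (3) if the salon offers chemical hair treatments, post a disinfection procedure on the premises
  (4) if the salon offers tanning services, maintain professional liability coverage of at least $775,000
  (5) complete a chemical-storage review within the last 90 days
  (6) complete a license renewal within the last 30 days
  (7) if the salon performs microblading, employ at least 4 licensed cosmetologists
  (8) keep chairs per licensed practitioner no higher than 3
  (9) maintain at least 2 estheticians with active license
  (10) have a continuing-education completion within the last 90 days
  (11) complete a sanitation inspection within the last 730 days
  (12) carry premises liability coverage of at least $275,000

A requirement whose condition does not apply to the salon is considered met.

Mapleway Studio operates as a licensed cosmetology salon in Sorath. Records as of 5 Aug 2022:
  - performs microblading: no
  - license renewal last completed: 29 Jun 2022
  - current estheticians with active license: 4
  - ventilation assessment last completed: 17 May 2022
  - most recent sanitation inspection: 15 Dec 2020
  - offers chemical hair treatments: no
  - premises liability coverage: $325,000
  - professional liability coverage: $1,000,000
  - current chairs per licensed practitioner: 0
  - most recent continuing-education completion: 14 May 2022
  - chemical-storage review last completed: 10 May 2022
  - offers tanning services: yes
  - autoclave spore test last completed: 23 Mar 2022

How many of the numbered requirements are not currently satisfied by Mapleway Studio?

1

1. autoclave spore test 135 days ago vs limit 270 → met
2. ventilation assessment 80 days ago vs limit 120 → met
3. condition 'offers chemical hair treatments' does not hold → requirement n/a → met
4. condition 'offers tanning services' holds; professional liability coverage $1,000,000 ≥ $775,000 → met
5. chemical-storage review 87 days ago vs limit 90 → met
6. license renewal 37 days ago vs limit 30 → not met
7. condition 'performs microblading' does not hold → requirement n/a → met
8. chairs per licensed practitioner 0 ≤ 3 → met
9. estheticians with active license 4 ≥ 2 → met
10. continuing-education completion 83 days ago vs limit 90 → met
11. sanitation inspection 598 days ago vs limit 730 → met
12. premises liability coverage $325,000 ≥ $275,000 → met
Not met: 1 of 12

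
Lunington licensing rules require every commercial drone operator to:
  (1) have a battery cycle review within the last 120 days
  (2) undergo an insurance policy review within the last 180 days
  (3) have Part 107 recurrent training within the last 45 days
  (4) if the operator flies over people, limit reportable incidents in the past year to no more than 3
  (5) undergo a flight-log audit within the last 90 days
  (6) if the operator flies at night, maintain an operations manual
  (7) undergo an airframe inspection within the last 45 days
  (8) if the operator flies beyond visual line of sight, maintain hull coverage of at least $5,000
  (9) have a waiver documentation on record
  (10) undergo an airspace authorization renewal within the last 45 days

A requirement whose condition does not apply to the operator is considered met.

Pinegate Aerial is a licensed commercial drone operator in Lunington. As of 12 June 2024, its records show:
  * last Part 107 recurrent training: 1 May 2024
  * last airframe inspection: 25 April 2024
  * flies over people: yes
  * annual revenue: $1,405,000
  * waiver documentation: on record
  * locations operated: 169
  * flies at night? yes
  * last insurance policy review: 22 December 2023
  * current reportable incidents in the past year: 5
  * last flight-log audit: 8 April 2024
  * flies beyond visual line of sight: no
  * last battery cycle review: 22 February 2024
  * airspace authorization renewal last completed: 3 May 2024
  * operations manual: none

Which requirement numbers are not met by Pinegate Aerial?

4, 6, 7

1. battery cycle review 111 days ago vs limit 120 → met
2. insurance policy review 173 days ago vs limit 180 → met
3. Part 107 recurrent training 42 days ago vs limit 45 → met
4. condition 'flies over people' holds; reportable incidents in the past year 5 > 3 → not met
5. flight-log audit 65 days ago vs limit 90 → met
6. condition 'flies at night' holds; operations manual absent → not met
7. airframe inspection 48 days ago vs limit 45 → not met
8. condition 'flies beyond visual line of sight' does not hold → requirement n/a → met
9. waiver documentation present → met
10. airspace authorization renewal 40 days ago vs limit 45 → met
Not met: 4, 6, 7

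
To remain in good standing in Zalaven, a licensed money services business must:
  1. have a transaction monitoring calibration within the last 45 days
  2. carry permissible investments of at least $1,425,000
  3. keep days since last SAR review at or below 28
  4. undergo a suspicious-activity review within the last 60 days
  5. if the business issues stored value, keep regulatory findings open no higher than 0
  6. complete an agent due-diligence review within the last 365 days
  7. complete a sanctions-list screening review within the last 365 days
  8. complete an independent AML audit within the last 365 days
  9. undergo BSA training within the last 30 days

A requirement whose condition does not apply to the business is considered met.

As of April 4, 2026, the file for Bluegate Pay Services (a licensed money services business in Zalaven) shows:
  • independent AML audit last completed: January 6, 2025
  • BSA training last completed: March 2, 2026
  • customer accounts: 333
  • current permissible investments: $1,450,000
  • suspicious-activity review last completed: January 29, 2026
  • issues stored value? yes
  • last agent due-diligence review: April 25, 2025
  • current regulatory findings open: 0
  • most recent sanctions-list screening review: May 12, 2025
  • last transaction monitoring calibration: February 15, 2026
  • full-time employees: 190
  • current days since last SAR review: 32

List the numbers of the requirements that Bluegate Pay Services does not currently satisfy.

1. transaction monitoring calibration 48 days ago vs limit 45 → not met
2. permissible investments $1,450,000 ≥ $1,425,000 → met
3. days since last SAR review 32 > 28 → not met
4. suspicious-activity review 65 days ago vs limit 60 → not met
5. condition 'issues stored value' holds; regulatory findings open 0 ≤ 0 → met
6. agent due-diligence review 344 days ago vs limit 365 → met
7. sanctions-list screening review 327 days ago vs limit 365 → met
8. independent AML audit 453 days ago vs limit 365 → not met
9. BSA training 33 days ago vs limit 30 → not met
Not met: 1, 3, 4, 8, 9

1, 3, 4, 8, 9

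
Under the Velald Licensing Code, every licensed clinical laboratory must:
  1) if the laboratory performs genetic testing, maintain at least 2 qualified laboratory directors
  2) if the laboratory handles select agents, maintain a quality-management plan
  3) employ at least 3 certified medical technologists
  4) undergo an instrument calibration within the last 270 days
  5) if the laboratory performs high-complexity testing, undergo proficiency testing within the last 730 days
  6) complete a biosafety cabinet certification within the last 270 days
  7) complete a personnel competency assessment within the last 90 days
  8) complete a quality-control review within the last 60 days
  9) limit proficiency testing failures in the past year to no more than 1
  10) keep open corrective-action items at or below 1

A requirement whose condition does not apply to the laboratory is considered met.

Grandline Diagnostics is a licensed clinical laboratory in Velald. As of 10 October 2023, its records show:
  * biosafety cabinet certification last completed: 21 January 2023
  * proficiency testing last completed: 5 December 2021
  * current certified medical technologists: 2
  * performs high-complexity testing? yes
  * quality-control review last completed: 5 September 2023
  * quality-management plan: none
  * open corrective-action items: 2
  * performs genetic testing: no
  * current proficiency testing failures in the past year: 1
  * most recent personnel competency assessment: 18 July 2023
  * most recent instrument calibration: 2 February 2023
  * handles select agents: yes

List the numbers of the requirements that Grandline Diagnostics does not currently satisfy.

1. condition 'performs genetic testing' does not hold → requirement n/a → met
2. condition 'handles select agents' holds; quality-management plan absent → not met
3. certified medical technologists 2 < 3 → not met
4. instrument calibration 250 days ago vs limit 270 → met
5. condition 'performs high-complexity testing' holds; proficiency testing 674 days ago vs limit 730 → met
6. biosafety cabinet certification 262 days ago vs limit 270 → met
7. personnel competency assessment 84 days ago vs limit 90 → met
8. quality-control review 35 days ago vs limit 60 → met
9. proficiency testing failures in the past year 1 ≤ 1 → met
10. open corrective-action items 2 > 1 → not met
Not met: 2, 3, 10

2, 3, 10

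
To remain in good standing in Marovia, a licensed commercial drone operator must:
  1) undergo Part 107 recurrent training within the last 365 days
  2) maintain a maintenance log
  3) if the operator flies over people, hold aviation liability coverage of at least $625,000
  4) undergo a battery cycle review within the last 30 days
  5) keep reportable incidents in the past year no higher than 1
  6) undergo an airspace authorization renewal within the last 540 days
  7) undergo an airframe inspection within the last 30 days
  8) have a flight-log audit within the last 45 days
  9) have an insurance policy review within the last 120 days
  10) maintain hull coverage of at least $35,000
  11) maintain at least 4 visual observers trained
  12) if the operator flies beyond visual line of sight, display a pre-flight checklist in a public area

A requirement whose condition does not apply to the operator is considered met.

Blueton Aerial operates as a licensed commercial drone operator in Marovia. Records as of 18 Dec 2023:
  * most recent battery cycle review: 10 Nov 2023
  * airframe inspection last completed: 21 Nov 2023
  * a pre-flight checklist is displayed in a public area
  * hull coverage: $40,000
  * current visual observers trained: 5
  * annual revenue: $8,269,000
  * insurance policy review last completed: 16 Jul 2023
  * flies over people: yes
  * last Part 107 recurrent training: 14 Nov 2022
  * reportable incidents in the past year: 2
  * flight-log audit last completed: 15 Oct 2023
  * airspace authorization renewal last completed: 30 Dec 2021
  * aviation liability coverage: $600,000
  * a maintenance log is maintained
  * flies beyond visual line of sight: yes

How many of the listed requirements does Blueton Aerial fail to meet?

1. Part 107 recurrent training 399 days ago vs limit 365 → not met
2. maintenance log present → met
3. condition 'flies over people' holds; aviation liability coverage $600,000 < $625,000 → not met
4. battery cycle review 38 days ago vs limit 30 → not met
5. reportable incidents in the past year 2 > 1 → not met
6. airspace authorization renewal 718 days ago vs limit 540 → not met
7. airframe inspection 27 days ago vs limit 30 → met
8. flight-log audit 64 days ago vs limit 45 → not met
9. insurance policy review 155 days ago vs limit 120 → not met
10. hull coverage $40,000 ≥ $35,000 → met
11. visual observers trained 5 ≥ 4 → met
12. condition 'flies beyond visual line of sight' holds; pre-flight checklist present → met
Not met: 7 of 12

7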